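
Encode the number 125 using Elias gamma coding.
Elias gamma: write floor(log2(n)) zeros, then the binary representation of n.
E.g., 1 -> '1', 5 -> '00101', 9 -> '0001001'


num_bits = floor(log2(125)) + 1 = 7
leading_zeros = num_bits - 1 = 6
binary(125) = 1111101

Elias gamma(125) = '000000' + '1111101' = 0000001111101 (13 bits)


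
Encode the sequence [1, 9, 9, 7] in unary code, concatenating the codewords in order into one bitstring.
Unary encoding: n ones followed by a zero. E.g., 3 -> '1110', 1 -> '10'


Encode each number as n ones followed by a terminating 0:
  1 -> 10 (2 bits)
  9 -> 1111111110 (10 bits)
  9 -> 1111111110 (10 bits)
  7 -> 11111110 (8 bits)
Total length = 2 + 10 + 10 + 8 = 30 bits.

Unary([1, 9, 9, 7]) = 101111111110111111111011111110 (30 bits)


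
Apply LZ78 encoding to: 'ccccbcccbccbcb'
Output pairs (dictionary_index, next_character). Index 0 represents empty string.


LZ78 encoding steps:
Dictionary: {0: ''}
Step 1: w='' (idx 0), next='c' -> output (0, 'c'), add 'c' as idx 1
Step 2: w='c' (idx 1), next='c' -> output (1, 'c'), add 'cc' as idx 2
Step 3: w='c' (idx 1), next='b' -> output (1, 'b'), add 'cb' as idx 3
Step 4: w='cc' (idx 2), next='c' -> output (2, 'c'), add 'ccc' as idx 4
Step 5: w='' (idx 0), next='b' -> output (0, 'b'), add 'b' as idx 5
Step 6: w='cc' (idx 2), next='b' -> output (2, 'b'), add 'ccb' as idx 6
Step 7: w='cb' (idx 3), end of input -> output (3, '')


Encoded: [(0, 'c'), (1, 'c'), (1, 'b'), (2, 'c'), (0, 'b'), (2, 'b'), (3, '')]


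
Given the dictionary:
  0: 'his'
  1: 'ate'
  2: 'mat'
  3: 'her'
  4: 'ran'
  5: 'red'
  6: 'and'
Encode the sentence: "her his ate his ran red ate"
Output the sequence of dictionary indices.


Look up each word in the dictionary:
  'her' -> 3
  'his' -> 0
  'ate' -> 1
  'his' -> 0
  'ran' -> 4
  'red' -> 5
  'ate' -> 1

Encoded: [3, 0, 1, 0, 4, 5, 1]


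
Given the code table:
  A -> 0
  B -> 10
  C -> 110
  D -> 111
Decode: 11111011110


Decoding:
111 -> D
110 -> C
111 -> D
10 -> B


Result: DCDB


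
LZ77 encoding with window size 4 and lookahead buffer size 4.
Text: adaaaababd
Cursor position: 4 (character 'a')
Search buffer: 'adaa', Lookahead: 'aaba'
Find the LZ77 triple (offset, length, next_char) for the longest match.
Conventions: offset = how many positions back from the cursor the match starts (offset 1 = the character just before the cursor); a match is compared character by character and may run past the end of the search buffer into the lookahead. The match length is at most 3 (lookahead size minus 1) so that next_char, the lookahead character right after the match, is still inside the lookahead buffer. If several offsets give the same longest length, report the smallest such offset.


Try each offset into the search buffer:
  offset=1 (pos 3, char 'a'): match length 2
  offset=2 (pos 2, char 'a'): match length 2
  offset=3 (pos 1, char 'd'): match length 0
  offset=4 (pos 0, char 'a'): match length 1
Longest match has length 2, found at offsets 1, 2; take the smallest, offset 1.
next_char = character at position 4 + 2 = 6 -> 'b'

Best match: offset=1, length=2 (matching 'aa' starting at position 3)
LZ77 triple: (1, 2, 'b')


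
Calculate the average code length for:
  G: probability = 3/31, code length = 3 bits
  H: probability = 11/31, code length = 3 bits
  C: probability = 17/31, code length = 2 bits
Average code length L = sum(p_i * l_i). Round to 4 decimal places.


Weighted contributions p_i * l_i:
  G: (3/31) * 3 = 9/31
  H: (11/31) * 3 = 33/31
  C: (17/31) * 2 = 34/31
Sum = (9 + 33 + 34)/31 = 76/31

L = 76/31 = 2.4516 bits/symbol


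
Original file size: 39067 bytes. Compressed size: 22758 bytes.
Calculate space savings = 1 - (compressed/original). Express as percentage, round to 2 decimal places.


ratio = compressed/original = 22758/39067 = 0.582538
savings = 1 - ratio = 1 - 0.582538 = 0.417462
as a percentage: 0.417462 * 100 = 41.75%

Space savings = 1 - 22758/39067 = 41.75%


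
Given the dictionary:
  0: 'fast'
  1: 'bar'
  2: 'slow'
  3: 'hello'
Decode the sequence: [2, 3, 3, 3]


Look up each index in the dictionary:
  2 -> 'slow'
  3 -> 'hello'
  3 -> 'hello'
  3 -> 'hello'

Decoded: "slow hello hello hello"


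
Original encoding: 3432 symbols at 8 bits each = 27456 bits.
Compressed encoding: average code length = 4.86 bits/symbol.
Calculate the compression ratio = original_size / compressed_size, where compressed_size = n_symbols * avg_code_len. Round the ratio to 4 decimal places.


original_size = n_symbols * orig_bits = 3432 * 8 = 27456 bits
compressed_size = n_symbols * avg_code_len = 3432 * 4.86 = 16679.52 bits
ratio = original_size / compressed_size = 27456 / 16679.52 = 1.6461

Compression ratio = 1.6461


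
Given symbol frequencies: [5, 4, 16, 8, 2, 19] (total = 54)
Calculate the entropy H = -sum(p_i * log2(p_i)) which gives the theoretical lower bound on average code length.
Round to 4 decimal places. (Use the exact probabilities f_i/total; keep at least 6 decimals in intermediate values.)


Per-symbol terms -p_i * log2(p_i) with p_i = f_i/54:
  p = 5/54 = 0.092593: log2(p) = -3.432959, -p*log2(p) = 0.317867
  p = 4/54 = 0.074074: log2(p) = -3.754888, -p*log2(p) = 0.278140
  p = 16/54 = 0.296296: log2(p) = -1.754888, -p*log2(p) = 0.519967
  p = 8/54 = 0.148148: log2(p) = -2.754888, -p*log2(p) = 0.408131
  p = 2/54 = 0.037037: log2(p) = -4.754888, -p*log2(p) = 0.176107
  p = 19/54 = 0.351852: log2(p) = -1.506960, -p*log2(p) = 0.530227
H = 0.317867 + 0.278140 + 0.519967 + 0.408131 + 0.176107 + 0.530227 = 2.230439

H = 2.2304 bits/symbol


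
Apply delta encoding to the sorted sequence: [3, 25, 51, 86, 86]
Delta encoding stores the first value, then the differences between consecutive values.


First value: 3
Deltas:
  25 - 3 = 22
  51 - 25 = 26
  86 - 51 = 35
  86 - 86 = 0


Delta encoded: [3, 22, 26, 35, 0]


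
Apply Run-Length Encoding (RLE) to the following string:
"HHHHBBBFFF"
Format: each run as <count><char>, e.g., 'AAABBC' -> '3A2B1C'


Scanning runs left to right:
  i=0: run of 'H' x 4 -> '4H'
  i=4: run of 'B' x 3 -> '3B'
  i=7: run of 'F' x 3 -> '3F'

RLE = 4H3B3F


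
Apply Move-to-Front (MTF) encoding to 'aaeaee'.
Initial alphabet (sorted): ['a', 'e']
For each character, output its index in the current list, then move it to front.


MTF encoding:
'a': index 0 in ['a', 'e'] -> ['a', 'e']
'a': index 0 in ['a', 'e'] -> ['a', 'e']
'e': index 1 in ['a', 'e'] -> ['e', 'a']
'a': index 1 in ['e', 'a'] -> ['a', 'e']
'e': index 1 in ['a', 'e'] -> ['e', 'a']
'e': index 0 in ['e', 'a'] -> ['e', 'a']


Output: [0, 0, 1, 1, 1, 0]


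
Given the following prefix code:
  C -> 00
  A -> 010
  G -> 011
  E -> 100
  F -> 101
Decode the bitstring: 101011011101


Decoding step by step:
Bits 101 -> F
Bits 011 -> G
Bits 011 -> G
Bits 101 -> F


Decoded message: FGGF


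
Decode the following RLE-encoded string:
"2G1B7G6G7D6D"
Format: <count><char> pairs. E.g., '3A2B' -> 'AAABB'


Expanding each <count><char> pair:
  2G -> 'GG'
  1B -> 'B'
  7G -> 'GGGGGGG'
  6G -> 'GGGGGG'
  7D -> 'DDDDDDD'
  6D -> 'DDDDDD'

Decoded = GGBGGGGGGGGGGGGGDDDDDDDDDDDDD


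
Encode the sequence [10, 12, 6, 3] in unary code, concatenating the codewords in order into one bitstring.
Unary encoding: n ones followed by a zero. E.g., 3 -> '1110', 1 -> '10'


Encode each number as n ones followed by a terminating 0:
  10 -> 11111111110 (11 bits)
  12 -> 1111111111110 (13 bits)
  6 -> 1111110 (7 bits)
  3 -> 1110 (4 bits)
Total length = 11 + 13 + 7 + 4 = 35 bits.

Unary([10, 12, 6, 3]) = 11111111110111111111111011111101110 (35 bits)


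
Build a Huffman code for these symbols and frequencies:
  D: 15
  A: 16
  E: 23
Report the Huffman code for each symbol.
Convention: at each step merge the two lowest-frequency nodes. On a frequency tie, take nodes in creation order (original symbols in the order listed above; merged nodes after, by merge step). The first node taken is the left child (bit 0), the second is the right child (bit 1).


Huffman tree construction:
Step 1: Merge D(15) + A(16) = 31
Step 2: Merge E(23) + (D+A)(31) = 54
Read each symbol's code off the tree from the root (left child = 0, right child = 1).

Codes:
  D: 10 (length 2)
  A: 11 (length 2)
  E: 0 (length 1)
Average code length: 85/54 = 1.5741 bits/symbol


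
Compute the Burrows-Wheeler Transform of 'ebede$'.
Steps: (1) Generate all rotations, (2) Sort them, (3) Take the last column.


Rotations (sorted):
  0: $ebede -> last char: e
  1: bede$e -> last char: e
  2: de$ebe -> last char: e
  3: e$ebed -> last char: d
  4: ebede$ -> last char: $
  5: ede$eb -> last char: b


BWT = eeed$b


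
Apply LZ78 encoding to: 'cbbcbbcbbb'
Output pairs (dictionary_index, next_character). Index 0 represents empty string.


LZ78 encoding steps:
Dictionary: {0: ''}
Step 1: w='' (idx 0), next='c' -> output (0, 'c'), add 'c' as idx 1
Step 2: w='' (idx 0), next='b' -> output (0, 'b'), add 'b' as idx 2
Step 3: w='b' (idx 2), next='c' -> output (2, 'c'), add 'bc' as idx 3
Step 4: w='b' (idx 2), next='b' -> output (2, 'b'), add 'bb' as idx 4
Step 5: w='c' (idx 1), next='b' -> output (1, 'b'), add 'cb' as idx 5
Step 6: w='bb' (idx 4), end of input -> output (4, '')


Encoded: [(0, 'c'), (0, 'b'), (2, 'c'), (2, 'b'), (1, 'b'), (4, '')]


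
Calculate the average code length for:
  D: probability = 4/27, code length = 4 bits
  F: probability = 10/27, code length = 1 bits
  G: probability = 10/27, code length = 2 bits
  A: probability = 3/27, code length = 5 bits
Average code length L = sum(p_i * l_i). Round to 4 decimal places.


Weighted contributions p_i * l_i:
  D: (4/27) * 4 = 16/27
  F: (10/27) * 1 = 10/27
  G: (10/27) * 2 = 20/27
  A: (3/27) * 5 = 15/27
Sum = (16 + 10 + 20 + 15)/27 = 61/27

L = 61/27 = 2.2593 bits/symbol


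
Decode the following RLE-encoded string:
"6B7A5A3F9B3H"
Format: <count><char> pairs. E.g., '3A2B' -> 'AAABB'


Expanding each <count><char> pair:
  6B -> 'BBBBBB'
  7A -> 'AAAAAAA'
  5A -> 'AAAAA'
  3F -> 'FFF'
  9B -> 'BBBBBBBBB'
  3H -> 'HHH'

Decoded = BBBBBBAAAAAAAAAAAAFFFBBBBBBBBBHHH


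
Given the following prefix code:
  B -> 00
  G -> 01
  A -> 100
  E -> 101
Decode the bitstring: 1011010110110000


Decoding step by step:
Bits 101 -> E
Bits 101 -> E
Bits 01 -> G
Bits 101 -> E
Bits 100 -> A
Bits 00 -> B


Decoded message: EEGEAB


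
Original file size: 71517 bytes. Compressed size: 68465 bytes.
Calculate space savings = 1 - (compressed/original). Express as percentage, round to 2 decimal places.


ratio = compressed/original = 68465/71517 = 0.957325
savings = 1 - ratio = 1 - 0.957325 = 0.042675
as a percentage: 0.042675 * 100 = 4.27%

Space savings = 1 - 68465/71517 = 4.27%


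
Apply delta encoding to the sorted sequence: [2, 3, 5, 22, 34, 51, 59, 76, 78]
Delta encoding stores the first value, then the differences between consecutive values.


First value: 2
Deltas:
  3 - 2 = 1
  5 - 3 = 2
  22 - 5 = 17
  34 - 22 = 12
  51 - 34 = 17
  59 - 51 = 8
  76 - 59 = 17
  78 - 76 = 2


Delta encoded: [2, 1, 2, 17, 12, 17, 8, 17, 2]


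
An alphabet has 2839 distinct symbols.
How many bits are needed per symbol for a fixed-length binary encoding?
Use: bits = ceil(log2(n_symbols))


log2(2839) = 11.4712
Bracket: 2^11 = 2048 < 2839 <= 2^12 = 4096
So ceil(log2(2839)) = 12

bits = ceil(log2(2839)) = ceil(11.4712) = 12 bits


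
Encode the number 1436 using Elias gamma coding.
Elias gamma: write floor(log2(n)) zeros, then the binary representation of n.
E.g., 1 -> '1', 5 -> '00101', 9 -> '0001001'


num_bits = floor(log2(1436)) + 1 = 11
leading_zeros = num_bits - 1 = 10
binary(1436) = 10110011100

Elias gamma(1436) = '0000000000' + '10110011100' = 000000000010110011100 (21 bits)


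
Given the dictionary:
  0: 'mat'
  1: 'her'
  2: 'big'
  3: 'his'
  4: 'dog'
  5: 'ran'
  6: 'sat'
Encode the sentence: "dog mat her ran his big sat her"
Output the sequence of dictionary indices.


Look up each word in the dictionary:
  'dog' -> 4
  'mat' -> 0
  'her' -> 1
  'ran' -> 5
  'his' -> 3
  'big' -> 2
  'sat' -> 6
  'her' -> 1

Encoded: [4, 0, 1, 5, 3, 2, 6, 1]


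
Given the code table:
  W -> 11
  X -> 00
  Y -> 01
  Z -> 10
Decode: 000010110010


Decoding:
00 -> X
00 -> X
10 -> Z
11 -> W
00 -> X
10 -> Z


Result: XXZWXZ


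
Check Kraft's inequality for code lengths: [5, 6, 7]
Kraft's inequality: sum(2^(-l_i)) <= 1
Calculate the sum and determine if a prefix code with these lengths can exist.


Sum = 2^(-5) + 2^(-6) + 2^(-7)
    = 0.03125 + 0.015625 + 0.0078125
    = 7/128 = 0.0546875
Since 0.0546875 <= 1, Kraft's inequality IS satisfied.
A prefix code with these lengths CAN exist.

Kraft sum = 0.0546875. Satisfied.


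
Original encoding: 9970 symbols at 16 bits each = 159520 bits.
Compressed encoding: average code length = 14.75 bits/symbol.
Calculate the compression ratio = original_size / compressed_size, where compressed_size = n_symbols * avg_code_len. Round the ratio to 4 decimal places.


original_size = n_symbols * orig_bits = 9970 * 16 = 159520 bits
compressed_size = n_symbols * avg_code_len = 9970 * 14.75 = 147057.5 bits
ratio = original_size / compressed_size = 159520 / 147057.5 = 1.0847

Compression ratio = 1.0847


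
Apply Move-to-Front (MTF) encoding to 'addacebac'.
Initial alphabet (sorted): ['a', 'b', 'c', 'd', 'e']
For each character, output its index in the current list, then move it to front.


MTF encoding:
'a': index 0 in ['a', 'b', 'c', 'd', 'e'] -> ['a', 'b', 'c', 'd', 'e']
'd': index 3 in ['a', 'b', 'c', 'd', 'e'] -> ['d', 'a', 'b', 'c', 'e']
'd': index 0 in ['d', 'a', 'b', 'c', 'e'] -> ['d', 'a', 'b', 'c', 'e']
'a': index 1 in ['d', 'a', 'b', 'c', 'e'] -> ['a', 'd', 'b', 'c', 'e']
'c': index 3 in ['a', 'd', 'b', 'c', 'e'] -> ['c', 'a', 'd', 'b', 'e']
'e': index 4 in ['c', 'a', 'd', 'b', 'e'] -> ['e', 'c', 'a', 'd', 'b']
'b': index 4 in ['e', 'c', 'a', 'd', 'b'] -> ['b', 'e', 'c', 'a', 'd']
'a': index 3 in ['b', 'e', 'c', 'a', 'd'] -> ['a', 'b', 'e', 'c', 'd']
'c': index 3 in ['a', 'b', 'e', 'c', 'd'] -> ['c', 'a', 'b', 'e', 'd']


Output: [0, 3, 0, 1, 3, 4, 4, 3, 3]


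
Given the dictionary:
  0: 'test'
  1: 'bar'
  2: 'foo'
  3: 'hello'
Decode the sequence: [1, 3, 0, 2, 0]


Look up each index in the dictionary:
  1 -> 'bar'
  3 -> 'hello'
  0 -> 'test'
  2 -> 'foo'
  0 -> 'test'

Decoded: "bar hello test foo test"


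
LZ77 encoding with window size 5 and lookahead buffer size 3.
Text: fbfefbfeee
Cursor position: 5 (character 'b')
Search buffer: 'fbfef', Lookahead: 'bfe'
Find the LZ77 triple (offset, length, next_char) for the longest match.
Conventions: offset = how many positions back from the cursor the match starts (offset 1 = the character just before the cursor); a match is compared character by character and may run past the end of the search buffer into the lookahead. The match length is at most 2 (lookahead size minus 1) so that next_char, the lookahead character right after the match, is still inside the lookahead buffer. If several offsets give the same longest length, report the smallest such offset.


Try each offset into the search buffer:
  offset=1 (pos 4, char 'f'): match length 0
  offset=2 (pos 3, char 'e'): match length 0
  offset=3 (pos 2, char 'f'): match length 0
  offset=4 (pos 1, char 'b'): match length 2
  offset=5 (pos 0, char 'f'): match length 0
Longest match has length 2 at offset 4.
next_char = character at position 5 + 2 = 7 -> 'e'

Best match: offset=4, length=2 (matching 'bf' starting at position 1)
LZ77 triple: (4, 2, 'e')


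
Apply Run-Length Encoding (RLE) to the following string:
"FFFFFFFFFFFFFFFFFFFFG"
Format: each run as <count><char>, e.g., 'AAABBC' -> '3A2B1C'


Scanning runs left to right:
  i=0: run of 'F' x 20 -> '20F'
  i=20: run of 'G' x 1 -> '1G'

RLE = 20F1G


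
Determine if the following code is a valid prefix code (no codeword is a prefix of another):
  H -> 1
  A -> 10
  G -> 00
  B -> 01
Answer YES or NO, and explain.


Checking each pair (does one codeword prefix another?):
  H='1' vs A='10': prefix -- VIOLATION

NO -- this is NOT a valid prefix code. H (1) is a prefix of A (10).


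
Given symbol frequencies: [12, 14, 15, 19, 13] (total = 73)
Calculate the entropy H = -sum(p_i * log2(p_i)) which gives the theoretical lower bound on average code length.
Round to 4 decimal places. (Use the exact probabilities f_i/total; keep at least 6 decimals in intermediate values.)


Per-symbol terms -p_i * log2(p_i) with p_i = f_i/73:
  p = 12/73 = 0.164384: log2(p) = -2.604862, -p*log2(p) = 0.428197
  p = 14/73 = 0.191781: log2(p) = -2.382470, -p*log2(p) = 0.456912
  p = 15/73 = 0.205479: log2(p) = -2.282934, -p*log2(p) = 0.469096
  p = 19/73 = 0.260274: log2(p) = -1.941897, -p*log2(p) = 0.505425
  p = 13/73 = 0.178082: log2(p) = -2.489385, -p*log2(p) = 0.443315
H = 0.428197 + 0.456912 + 0.469096 + 0.505425 + 0.443315 = 2.302945

H = 2.3029 bits/symbol


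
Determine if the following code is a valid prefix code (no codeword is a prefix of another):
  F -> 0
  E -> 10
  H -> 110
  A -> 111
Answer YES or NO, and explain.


Checking each pair (does one codeword prefix another?):
  F='0' vs E='10': no prefix
  F='0' vs H='110': no prefix
  F='0' vs A='111': no prefix
  E='10' vs F='0': no prefix
  E='10' vs H='110': no prefix
  E='10' vs A='111': no prefix
  H='110' vs F='0': no prefix
  H='110' vs E='10': no prefix
  H='110' vs A='111': no prefix
  A='111' vs F='0': no prefix
  A='111' vs E='10': no prefix
  A='111' vs H='110': no prefix
No violation found over all pairs.

YES -- this is a valid prefix code. No codeword is a prefix of any other codeword.


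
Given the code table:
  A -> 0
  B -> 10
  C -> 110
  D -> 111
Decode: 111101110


Decoding:
111 -> D
10 -> B
111 -> D
0 -> A


Result: DBDA


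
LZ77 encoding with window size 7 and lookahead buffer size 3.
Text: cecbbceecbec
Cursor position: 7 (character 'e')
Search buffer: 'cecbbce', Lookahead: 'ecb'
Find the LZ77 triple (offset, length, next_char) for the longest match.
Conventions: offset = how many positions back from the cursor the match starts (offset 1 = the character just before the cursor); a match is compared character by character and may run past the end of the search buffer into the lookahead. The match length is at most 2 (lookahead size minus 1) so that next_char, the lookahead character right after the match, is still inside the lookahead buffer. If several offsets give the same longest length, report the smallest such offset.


Try each offset into the search buffer:
  offset=1 (pos 6, char 'e'): match length 1
  offset=2 (pos 5, char 'c'): match length 0
  offset=3 (pos 4, char 'b'): match length 0
  offset=4 (pos 3, char 'b'): match length 0
  offset=5 (pos 2, char 'c'): match length 0
  offset=6 (pos 1, char 'e'): match length 2
  offset=7 (pos 0, char 'c'): match length 0
Longest match has length 2 at offset 6.
next_char = character at position 7 + 2 = 9 -> 'b'

Best match: offset=6, length=2 (matching 'ec' starting at position 1)
LZ77 triple: (6, 2, 'b')


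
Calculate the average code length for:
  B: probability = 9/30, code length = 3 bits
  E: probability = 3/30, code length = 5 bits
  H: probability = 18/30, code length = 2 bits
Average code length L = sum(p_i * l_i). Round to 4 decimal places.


Weighted contributions p_i * l_i:
  B: (9/30) * 3 = 27/30
  E: (3/30) * 5 = 15/30
  H: (18/30) * 2 = 36/30
Sum = (27 + 15 + 36)/30 = 78/30

L = 78/30 = 2.6000 bits/symbol


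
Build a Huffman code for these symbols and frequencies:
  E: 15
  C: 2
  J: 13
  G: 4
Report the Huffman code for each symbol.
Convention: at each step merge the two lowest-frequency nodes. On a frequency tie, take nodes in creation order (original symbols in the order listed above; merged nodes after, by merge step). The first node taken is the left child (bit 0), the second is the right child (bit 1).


Huffman tree construction:
Step 1: Merge C(2) + G(4) = 6
Step 2: Merge (C+G)(6) + J(13) = 19
Step 3: Merge E(15) + ((C+G)+J)(19) = 34
Read each symbol's code off the tree from the root (left child = 0, right child = 1).

Codes:
  E: 0 (length 1)
  C: 100 (length 3)
  J: 11 (length 2)
  G: 101 (length 3)
Average code length: 59/34 = 1.7353 bits/symbol


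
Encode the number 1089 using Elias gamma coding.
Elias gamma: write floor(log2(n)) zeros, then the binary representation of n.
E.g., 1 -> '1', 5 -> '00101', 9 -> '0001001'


num_bits = floor(log2(1089)) + 1 = 11
leading_zeros = num_bits - 1 = 10
binary(1089) = 10001000001

Elias gamma(1089) = '0000000000' + '10001000001' = 000000000010001000001 (21 bits)


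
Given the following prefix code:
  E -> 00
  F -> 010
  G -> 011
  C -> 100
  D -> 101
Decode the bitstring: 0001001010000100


Decoding step by step:
Bits 00 -> E
Bits 010 -> F
Bits 010 -> F
Bits 100 -> C
Bits 00 -> E
Bits 100 -> C


Decoded message: EFFCEC


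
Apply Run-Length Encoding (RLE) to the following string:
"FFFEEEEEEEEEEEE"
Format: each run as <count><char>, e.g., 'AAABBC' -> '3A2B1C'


Scanning runs left to right:
  i=0: run of 'F' x 3 -> '3F'
  i=3: run of 'E' x 12 -> '12E'

RLE = 3F12E


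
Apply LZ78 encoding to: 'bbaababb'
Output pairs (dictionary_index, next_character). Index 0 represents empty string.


LZ78 encoding steps:
Dictionary: {0: ''}
Step 1: w='' (idx 0), next='b' -> output (0, 'b'), add 'b' as idx 1
Step 2: w='b' (idx 1), next='a' -> output (1, 'a'), add 'ba' as idx 2
Step 3: w='' (idx 0), next='a' -> output (0, 'a'), add 'a' as idx 3
Step 4: w='ba' (idx 2), next='b' -> output (2, 'b'), add 'bab' as idx 4
Step 5: w='b' (idx 1), end of input -> output (1, '')


Encoded: [(0, 'b'), (1, 'a'), (0, 'a'), (2, 'b'), (1, '')]


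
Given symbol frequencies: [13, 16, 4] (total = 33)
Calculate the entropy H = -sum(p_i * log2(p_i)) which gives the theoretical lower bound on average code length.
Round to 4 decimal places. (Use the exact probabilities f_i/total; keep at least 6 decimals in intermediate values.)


Per-symbol terms -p_i * log2(p_i) with p_i = f_i/33:
  p = 13/33 = 0.393939: log2(p) = -1.343954, -p*log2(p) = 0.529437
  p = 16/33 = 0.484848: log2(p) = -1.044394, -p*log2(p) = 0.506373
  p = 4/33 = 0.121212: log2(p) = -3.044394, -p*log2(p) = 0.369017
H = 0.529437 + 0.506373 + 0.369017 = 1.404827

H = 1.4048 bits/symbol


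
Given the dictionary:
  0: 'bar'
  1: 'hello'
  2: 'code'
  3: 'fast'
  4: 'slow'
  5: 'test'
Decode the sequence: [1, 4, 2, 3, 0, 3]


Look up each index in the dictionary:
  1 -> 'hello'
  4 -> 'slow'
  2 -> 'code'
  3 -> 'fast'
  0 -> 'bar'
  3 -> 'fast'

Decoded: "hello slow code fast bar fast"


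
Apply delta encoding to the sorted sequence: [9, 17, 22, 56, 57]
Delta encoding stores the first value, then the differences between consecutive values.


First value: 9
Deltas:
  17 - 9 = 8
  22 - 17 = 5
  56 - 22 = 34
  57 - 56 = 1


Delta encoded: [9, 8, 5, 34, 1]


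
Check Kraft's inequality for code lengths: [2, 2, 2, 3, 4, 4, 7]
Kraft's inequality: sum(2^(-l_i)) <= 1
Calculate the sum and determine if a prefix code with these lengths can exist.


Sum = 2^(-2) + 2^(-2) + 2^(-2) + 2^(-3) + 2^(-4) + 2^(-4) + 2^(-7)
    = 0.25 + 0.25 + 0.25 + 0.125 + 0.0625 + 0.0625 + 0.0078125
    = 129/128 = 1.0078125
Since 1.0078125 > 1, Kraft's inequality is NOT satisfied.
A prefix code with these lengths CANNOT exist.

Kraft sum = 1.0078125. Not satisfied.


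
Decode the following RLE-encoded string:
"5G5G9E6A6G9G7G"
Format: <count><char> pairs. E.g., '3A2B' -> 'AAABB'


Expanding each <count><char> pair:
  5G -> 'GGGGG'
  5G -> 'GGGGG'
  9E -> 'EEEEEEEEE'
  6A -> 'AAAAAA'
  6G -> 'GGGGGG'
  9G -> 'GGGGGGGGG'
  7G -> 'GGGGGGG'

Decoded = GGGGGGGGGGEEEEEEEEEAAAAAAGGGGGGGGGGGGGGGGGGGGGG


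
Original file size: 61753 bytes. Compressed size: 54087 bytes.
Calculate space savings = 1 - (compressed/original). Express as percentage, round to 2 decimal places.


ratio = compressed/original = 54087/61753 = 0.87586
savings = 1 - ratio = 1 - 0.87586 = 0.12414
as a percentage: 0.12414 * 100 = 12.41%

Space savings = 1 - 54087/61753 = 12.41%


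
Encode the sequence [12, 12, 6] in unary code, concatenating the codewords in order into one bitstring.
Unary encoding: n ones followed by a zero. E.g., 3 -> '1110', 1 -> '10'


Encode each number as n ones followed by a terminating 0:
  12 -> 1111111111110 (13 bits)
  12 -> 1111111111110 (13 bits)
  6 -> 1111110 (7 bits)
Total length = 13 + 13 + 7 = 33 bits.

Unary([12, 12, 6]) = 111111111111011111111111101111110 (33 bits)


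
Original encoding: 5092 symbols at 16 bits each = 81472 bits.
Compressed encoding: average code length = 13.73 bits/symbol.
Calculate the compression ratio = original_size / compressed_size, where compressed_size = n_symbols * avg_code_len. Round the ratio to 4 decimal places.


original_size = n_symbols * orig_bits = 5092 * 16 = 81472 bits
compressed_size = n_symbols * avg_code_len = 5092 * 13.73 = 69913.16 bits
ratio = original_size / compressed_size = 81472 / 69913.16 = 1.1653

Compression ratio = 1.1653


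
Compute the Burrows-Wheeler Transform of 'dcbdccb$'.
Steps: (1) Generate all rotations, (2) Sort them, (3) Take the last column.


Rotations (sorted):
  0: $dcbdccb -> last char: b
  1: b$dcbdcc -> last char: c
  2: bdccb$dc -> last char: c
  3: cb$dcbdc -> last char: c
  4: cbdccb$d -> last char: d
  5: ccb$dcbd -> last char: d
  6: dcbdccb$ -> last char: $
  7: dccb$dcb -> last char: b


BWT = bcccdd$b


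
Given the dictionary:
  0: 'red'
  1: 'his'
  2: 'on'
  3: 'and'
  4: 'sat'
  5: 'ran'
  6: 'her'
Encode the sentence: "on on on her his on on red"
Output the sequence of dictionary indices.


Look up each word in the dictionary:
  'on' -> 2
  'on' -> 2
  'on' -> 2
  'her' -> 6
  'his' -> 1
  'on' -> 2
  'on' -> 2
  'red' -> 0

Encoded: [2, 2, 2, 6, 1, 2, 2, 0]


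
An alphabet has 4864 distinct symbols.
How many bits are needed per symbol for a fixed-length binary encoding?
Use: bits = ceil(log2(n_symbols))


log2(4864) = 12.2479
Bracket: 2^12 = 4096 < 4864 <= 2^13 = 8192
So ceil(log2(4864)) = 13

bits = ceil(log2(4864)) = ceil(12.2479) = 13 bits


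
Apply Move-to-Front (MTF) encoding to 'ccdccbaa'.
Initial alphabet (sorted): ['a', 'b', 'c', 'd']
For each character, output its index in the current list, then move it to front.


MTF encoding:
'c': index 2 in ['a', 'b', 'c', 'd'] -> ['c', 'a', 'b', 'd']
'c': index 0 in ['c', 'a', 'b', 'd'] -> ['c', 'a', 'b', 'd']
'd': index 3 in ['c', 'a', 'b', 'd'] -> ['d', 'c', 'a', 'b']
'c': index 1 in ['d', 'c', 'a', 'b'] -> ['c', 'd', 'a', 'b']
'c': index 0 in ['c', 'd', 'a', 'b'] -> ['c', 'd', 'a', 'b']
'b': index 3 in ['c', 'd', 'a', 'b'] -> ['b', 'c', 'd', 'a']
'a': index 3 in ['b', 'c', 'd', 'a'] -> ['a', 'b', 'c', 'd']
'a': index 0 in ['a', 'b', 'c', 'd'] -> ['a', 'b', 'c', 'd']


Output: [2, 0, 3, 1, 0, 3, 3, 0]


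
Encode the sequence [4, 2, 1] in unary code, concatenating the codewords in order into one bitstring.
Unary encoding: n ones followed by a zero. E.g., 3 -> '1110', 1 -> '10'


Encode each number as n ones followed by a terminating 0:
  4 -> 11110 (5 bits)
  2 -> 110 (3 bits)
  1 -> 10 (2 bits)
Total length = 5 + 3 + 2 = 10 bits.

Unary([4, 2, 1]) = 1111011010 (10 bits)


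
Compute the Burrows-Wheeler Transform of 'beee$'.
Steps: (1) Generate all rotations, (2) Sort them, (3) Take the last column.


Rotations (sorted):
  0: $beee -> last char: e
  1: beee$ -> last char: $
  2: e$bee -> last char: e
  3: ee$be -> last char: e
  4: eee$b -> last char: b


BWT = e$eeb


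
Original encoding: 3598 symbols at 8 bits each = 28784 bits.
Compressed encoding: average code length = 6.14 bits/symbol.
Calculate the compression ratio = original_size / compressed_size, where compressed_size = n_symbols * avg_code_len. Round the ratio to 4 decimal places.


original_size = n_symbols * orig_bits = 3598 * 8 = 28784 bits
compressed_size = n_symbols * avg_code_len = 3598 * 6.14 = 22091.72 bits
ratio = original_size / compressed_size = 28784 / 22091.72 = 1.3029

Compression ratio = 1.3029


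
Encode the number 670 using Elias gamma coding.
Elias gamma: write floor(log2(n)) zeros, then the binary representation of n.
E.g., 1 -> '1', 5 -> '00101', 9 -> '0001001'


num_bits = floor(log2(670)) + 1 = 10
leading_zeros = num_bits - 1 = 9
binary(670) = 1010011110

Elias gamma(670) = '000000000' + '1010011110' = 0000000001010011110 (19 bits)


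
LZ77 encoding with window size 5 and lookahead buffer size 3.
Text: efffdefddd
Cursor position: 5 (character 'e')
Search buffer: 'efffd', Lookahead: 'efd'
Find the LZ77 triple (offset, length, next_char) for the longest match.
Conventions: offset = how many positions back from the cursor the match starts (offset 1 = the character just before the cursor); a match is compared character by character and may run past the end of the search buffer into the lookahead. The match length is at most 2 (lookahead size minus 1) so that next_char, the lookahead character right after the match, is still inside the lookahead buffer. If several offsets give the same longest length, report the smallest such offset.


Try each offset into the search buffer:
  offset=1 (pos 4, char 'd'): match length 0
  offset=2 (pos 3, char 'f'): match length 0
  offset=3 (pos 2, char 'f'): match length 0
  offset=4 (pos 1, char 'f'): match length 0
  offset=5 (pos 0, char 'e'): match length 2
Longest match has length 2 at offset 5.
next_char = character at position 5 + 2 = 7 -> 'd'

Best match: offset=5, length=2 (matching 'ef' starting at position 0)
LZ77 triple: (5, 2, 'd')


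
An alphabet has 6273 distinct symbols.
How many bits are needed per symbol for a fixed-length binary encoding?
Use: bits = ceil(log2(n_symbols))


log2(6273) = 12.6149
Bracket: 2^12 = 4096 < 6273 <= 2^13 = 8192
So ceil(log2(6273)) = 13

bits = ceil(log2(6273)) = ceil(12.6149) = 13 bits


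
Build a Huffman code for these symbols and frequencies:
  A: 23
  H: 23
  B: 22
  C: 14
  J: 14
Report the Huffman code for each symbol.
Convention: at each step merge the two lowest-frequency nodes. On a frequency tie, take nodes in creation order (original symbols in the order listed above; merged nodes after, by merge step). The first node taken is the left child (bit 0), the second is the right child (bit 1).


Huffman tree construction:
Step 1: Merge C(14) + J(14) = 28
Step 2: Merge B(22) + A(23) = 45
Step 3: Merge H(23) + (C+J)(28) = 51
Step 4: Merge (B+A)(45) + (H+(C+J))(51) = 96
Read each symbol's code off the tree from the root (left child = 0, right child = 1).

Codes:
  A: 01 (length 2)
  H: 10 (length 2)
  B: 00 (length 2)
  C: 110 (length 3)
  J: 111 (length 3)
Average code length: 220/96 = 2.2917 bits/symbol


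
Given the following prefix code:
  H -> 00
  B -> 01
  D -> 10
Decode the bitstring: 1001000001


Decoding step by step:
Bits 10 -> D
Bits 01 -> B
Bits 00 -> H
Bits 00 -> H
Bits 01 -> B


Decoded message: DBHHB


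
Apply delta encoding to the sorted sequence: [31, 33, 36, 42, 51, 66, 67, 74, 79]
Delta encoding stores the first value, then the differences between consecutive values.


First value: 31
Deltas:
  33 - 31 = 2
  36 - 33 = 3
  42 - 36 = 6
  51 - 42 = 9
  66 - 51 = 15
  67 - 66 = 1
  74 - 67 = 7
  79 - 74 = 5


Delta encoded: [31, 2, 3, 6, 9, 15, 1, 7, 5]


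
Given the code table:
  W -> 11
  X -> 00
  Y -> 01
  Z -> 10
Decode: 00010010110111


Decoding:
00 -> X
01 -> Y
00 -> X
10 -> Z
11 -> W
01 -> Y
11 -> W


Result: XYXZWYW


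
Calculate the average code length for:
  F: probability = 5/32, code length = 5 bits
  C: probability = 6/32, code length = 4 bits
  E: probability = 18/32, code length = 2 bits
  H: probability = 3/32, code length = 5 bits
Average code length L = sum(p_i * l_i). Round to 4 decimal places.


Weighted contributions p_i * l_i:
  F: (5/32) * 5 = 25/32
  C: (6/32) * 4 = 24/32
  E: (18/32) * 2 = 36/32
  H: (3/32) * 5 = 15/32
Sum = (25 + 24 + 36 + 15)/32 = 100/32

L = 100/32 = 3.1250 bits/symbol


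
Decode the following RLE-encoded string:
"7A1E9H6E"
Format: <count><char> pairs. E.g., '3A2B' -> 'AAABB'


Expanding each <count><char> pair:
  7A -> 'AAAAAAA'
  1E -> 'E'
  9H -> 'HHHHHHHHH'
  6E -> 'EEEEEE'

Decoded = AAAAAAAEHHHHHHHHHEEEEEE


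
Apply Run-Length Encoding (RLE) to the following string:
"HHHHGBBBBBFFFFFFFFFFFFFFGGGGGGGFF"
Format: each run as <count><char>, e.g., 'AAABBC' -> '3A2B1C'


Scanning runs left to right:
  i=0: run of 'H' x 4 -> '4H'
  i=4: run of 'G' x 1 -> '1G'
  i=5: run of 'B' x 5 -> '5B'
  i=10: run of 'F' x 14 -> '14F'
  i=24: run of 'G' x 7 -> '7G'
  i=31: run of 'F' x 2 -> '2F'

RLE = 4H1G5B14F7G2F


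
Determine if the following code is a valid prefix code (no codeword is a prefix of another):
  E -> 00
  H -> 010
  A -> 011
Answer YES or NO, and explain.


Checking each pair (does one codeword prefix another?):
  E='00' vs H='010': no prefix
  E='00' vs A='011': no prefix
  H='010' vs E='00': no prefix
  H='010' vs A='011': no prefix
  A='011' vs E='00': no prefix
  A='011' vs H='010': no prefix
No violation found over all pairs.

YES -- this is a valid prefix code. No codeword is a prefix of any other codeword.


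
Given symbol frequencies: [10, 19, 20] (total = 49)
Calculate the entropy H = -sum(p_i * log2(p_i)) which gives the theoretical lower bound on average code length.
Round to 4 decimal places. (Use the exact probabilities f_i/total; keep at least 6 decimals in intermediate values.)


Per-symbol terms -p_i * log2(p_i) with p_i = f_i/49:
  p = 10/49 = 0.204082: log2(p) = -2.292782, -p*log2(p) = 0.467915
  p = 19/49 = 0.387755: log2(p) = -1.366782, -p*log2(p) = 0.529977
  p = 20/49 = 0.408163: log2(p) = -1.292782, -p*log2(p) = 0.527666
H = 0.467915 + 0.529977 + 0.527666 = 1.525558

H = 1.5256 bits/symbol


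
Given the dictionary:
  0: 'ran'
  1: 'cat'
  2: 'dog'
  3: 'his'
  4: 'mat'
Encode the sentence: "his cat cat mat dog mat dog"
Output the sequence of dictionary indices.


Look up each word in the dictionary:
  'his' -> 3
  'cat' -> 1
  'cat' -> 1
  'mat' -> 4
  'dog' -> 2
  'mat' -> 4
  'dog' -> 2

Encoded: [3, 1, 1, 4, 2, 4, 2]


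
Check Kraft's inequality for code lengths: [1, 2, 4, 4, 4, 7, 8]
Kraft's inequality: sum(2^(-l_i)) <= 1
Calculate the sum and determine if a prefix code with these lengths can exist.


Sum = 2^(-1) + 2^(-2) + 2^(-4) + 2^(-4) + 2^(-4) + 2^(-7) + 2^(-8)
    = 0.5 + 0.25 + 0.0625 + 0.0625 + 0.0625 + 0.0078125 + 0.00390625
    = 243/256 = 0.94921875
Since 0.94921875 <= 1, Kraft's inequality IS satisfied.
A prefix code with these lengths CAN exist.

Kraft sum = 0.94921875. Satisfied.


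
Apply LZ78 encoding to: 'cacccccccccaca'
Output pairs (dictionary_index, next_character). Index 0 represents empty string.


LZ78 encoding steps:
Dictionary: {0: ''}
Step 1: w='' (idx 0), next='c' -> output (0, 'c'), add 'c' as idx 1
Step 2: w='' (idx 0), next='a' -> output (0, 'a'), add 'a' as idx 2
Step 3: w='c' (idx 1), next='c' -> output (1, 'c'), add 'cc' as idx 3
Step 4: w='cc' (idx 3), next='c' -> output (3, 'c'), add 'ccc' as idx 4
Step 5: w='ccc' (idx 4), next='c' -> output (4, 'c'), add 'cccc' as idx 5
Step 6: w='a' (idx 2), next='c' -> output (2, 'c'), add 'ac' as idx 6
Step 7: w='a' (idx 2), end of input -> output (2, '')


Encoded: [(0, 'c'), (0, 'a'), (1, 'c'), (3, 'c'), (4, 'c'), (2, 'c'), (2, '')]


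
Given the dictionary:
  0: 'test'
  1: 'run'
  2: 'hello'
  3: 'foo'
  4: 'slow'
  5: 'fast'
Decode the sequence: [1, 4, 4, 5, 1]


Look up each index in the dictionary:
  1 -> 'run'
  4 -> 'slow'
  4 -> 'slow'
  5 -> 'fast'
  1 -> 'run'

Decoded: "run slow slow fast run"


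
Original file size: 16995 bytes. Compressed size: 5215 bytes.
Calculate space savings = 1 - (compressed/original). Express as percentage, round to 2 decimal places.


ratio = compressed/original = 5215/16995 = 0.306855
savings = 1 - ratio = 1 - 0.306855 = 0.693145
as a percentage: 0.693145 * 100 = 69.31%

Space savings = 1 - 5215/16995 = 69.31%


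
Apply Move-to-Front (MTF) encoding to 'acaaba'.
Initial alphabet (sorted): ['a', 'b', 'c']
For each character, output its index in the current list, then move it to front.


MTF encoding:
'a': index 0 in ['a', 'b', 'c'] -> ['a', 'b', 'c']
'c': index 2 in ['a', 'b', 'c'] -> ['c', 'a', 'b']
'a': index 1 in ['c', 'a', 'b'] -> ['a', 'c', 'b']
'a': index 0 in ['a', 'c', 'b'] -> ['a', 'c', 'b']
'b': index 2 in ['a', 'c', 'b'] -> ['b', 'a', 'c']
'a': index 1 in ['b', 'a', 'c'] -> ['a', 'b', 'c']


Output: [0, 2, 1, 0, 2, 1]


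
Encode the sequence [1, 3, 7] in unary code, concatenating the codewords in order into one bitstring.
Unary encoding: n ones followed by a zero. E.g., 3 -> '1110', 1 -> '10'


Encode each number as n ones followed by a terminating 0:
  1 -> 10 (2 bits)
  3 -> 1110 (4 bits)
  7 -> 11111110 (8 bits)
Total length = 2 + 4 + 8 = 14 bits.

Unary([1, 3, 7]) = 10111011111110 (14 bits)


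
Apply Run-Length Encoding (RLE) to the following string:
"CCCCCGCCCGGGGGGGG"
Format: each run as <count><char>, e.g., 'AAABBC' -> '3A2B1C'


Scanning runs left to right:
  i=0: run of 'C' x 5 -> '5C'
  i=5: run of 'G' x 1 -> '1G'
  i=6: run of 'C' x 3 -> '3C'
  i=9: run of 'G' x 8 -> '8G'

RLE = 5C1G3C8G


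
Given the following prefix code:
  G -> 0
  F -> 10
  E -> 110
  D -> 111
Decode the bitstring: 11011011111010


Decoding step by step:
Bits 110 -> E
Bits 110 -> E
Bits 111 -> D
Bits 110 -> E
Bits 10 -> F


Decoded message: EEDEF


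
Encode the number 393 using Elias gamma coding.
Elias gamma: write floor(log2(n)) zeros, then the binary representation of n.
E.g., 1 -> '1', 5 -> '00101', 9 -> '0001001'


num_bits = floor(log2(393)) + 1 = 9
leading_zeros = num_bits - 1 = 8
binary(393) = 110001001

Elias gamma(393) = '00000000' + '110001001' = 00000000110001001 (17 bits)


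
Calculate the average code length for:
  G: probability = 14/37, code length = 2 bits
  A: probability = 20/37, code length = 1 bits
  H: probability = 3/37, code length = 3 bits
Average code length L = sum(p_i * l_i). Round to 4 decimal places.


Weighted contributions p_i * l_i:
  G: (14/37) * 2 = 28/37
  A: (20/37) * 1 = 20/37
  H: (3/37) * 3 = 9/37
Sum = (28 + 20 + 9)/37 = 57/37

L = 57/37 = 1.5405 bits/symbol


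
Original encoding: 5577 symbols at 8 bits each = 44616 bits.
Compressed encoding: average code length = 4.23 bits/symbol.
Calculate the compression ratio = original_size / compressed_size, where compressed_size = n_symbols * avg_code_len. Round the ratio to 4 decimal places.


original_size = n_symbols * orig_bits = 5577 * 8 = 44616 bits
compressed_size = n_symbols * avg_code_len = 5577 * 4.23 = 23590.71 bits
ratio = original_size / compressed_size = 44616 / 23590.71 = 1.8913

Compression ratio = 1.8913


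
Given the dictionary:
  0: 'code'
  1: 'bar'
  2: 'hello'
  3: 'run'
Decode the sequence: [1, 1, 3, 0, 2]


Look up each index in the dictionary:
  1 -> 'bar'
  1 -> 'bar'
  3 -> 'run'
  0 -> 'code'
  2 -> 'hello'

Decoded: "bar bar run code hello"


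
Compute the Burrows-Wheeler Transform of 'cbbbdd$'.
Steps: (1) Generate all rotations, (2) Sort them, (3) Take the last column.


Rotations (sorted):
  0: $cbbbdd -> last char: d
  1: bbbdd$c -> last char: c
  2: bbdd$cb -> last char: b
  3: bdd$cbb -> last char: b
  4: cbbbdd$ -> last char: $
  5: d$cbbbd -> last char: d
  6: dd$cbbb -> last char: b


BWT = dcbb$db


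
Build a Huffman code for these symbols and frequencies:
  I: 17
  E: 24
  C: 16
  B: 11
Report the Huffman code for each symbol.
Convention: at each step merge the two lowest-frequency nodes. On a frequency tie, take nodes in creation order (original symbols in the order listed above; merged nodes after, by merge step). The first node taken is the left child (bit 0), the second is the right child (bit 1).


Huffman tree construction:
Step 1: Merge B(11) + C(16) = 27
Step 2: Merge I(17) + E(24) = 41
Step 3: Merge (B+C)(27) + (I+E)(41) = 68
Read each symbol's code off the tree from the root (left child = 0, right child = 1).

Codes:
  I: 10 (length 2)
  E: 11 (length 2)
  C: 01 (length 2)
  B: 00 (length 2)
Average code length: 136/68 = 2.0000 bits/symbol
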